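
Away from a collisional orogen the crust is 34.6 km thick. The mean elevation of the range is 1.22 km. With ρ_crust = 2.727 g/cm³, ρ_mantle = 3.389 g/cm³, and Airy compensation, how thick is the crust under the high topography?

40.8 km

Root depth r = h ρ_c / (ρ_m − ρ_c) = 1.22 km × 2.727 / 0.662 = 5.026 km.
Total thickness = T + h + r = 34.6 km + 1.22 km + 5.026 km = 40.8 km.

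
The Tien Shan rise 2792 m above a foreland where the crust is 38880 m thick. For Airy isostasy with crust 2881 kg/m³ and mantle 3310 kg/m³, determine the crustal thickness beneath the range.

60400 m

Root depth r = h ρ_c / (ρ_m − ρ_c) = 2792 m × 2881 / 429 = 18750 m.
Total thickness = T + h + r = 38880 m + 2792 m + 18750 m = 60400 m.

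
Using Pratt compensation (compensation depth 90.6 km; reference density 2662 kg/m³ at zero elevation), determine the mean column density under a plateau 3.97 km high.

Pratt balance: ρ_ref D = ρ (D + h).
ρ = ρ_ref D/(D + h) = 2662 × 90.6 km/(90.6 km + 3.97 km) = 2550 kg/m³.

2550 kg/m³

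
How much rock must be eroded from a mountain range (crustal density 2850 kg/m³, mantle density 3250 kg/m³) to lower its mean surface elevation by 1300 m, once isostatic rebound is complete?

10600 m

Net drop Δ = e − u = e − e ρ_c/ρ_m = e (ρ_m − ρ_c)/ρ_m.
e = Δ ρ_m/(ρ_m − ρ_c) = 1300 m × 3250/400 = 10600 m.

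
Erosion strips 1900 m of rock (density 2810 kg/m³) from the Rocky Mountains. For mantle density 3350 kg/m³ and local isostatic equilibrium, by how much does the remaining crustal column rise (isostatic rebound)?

Unloading: uplift u = e ρ_c/ρ_m = 1900 m × 2810/3350 = 1590 m.

1590 m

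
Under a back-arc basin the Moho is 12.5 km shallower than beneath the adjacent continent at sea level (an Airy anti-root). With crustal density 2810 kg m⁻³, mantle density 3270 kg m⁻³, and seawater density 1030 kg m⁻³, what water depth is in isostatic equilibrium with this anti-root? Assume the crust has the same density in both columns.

Replacing a thickness d of crust by seawater at the top must be balanced by replacing crust with mantle at the base: d (ρ_c − ρ_w) = a (ρ_m − ρ_c).
d = a (ρ_m − ρ_c)/(ρ_c − ρ_w) = 12.5 km × 460/1780 = 3.23 km.

3.23 km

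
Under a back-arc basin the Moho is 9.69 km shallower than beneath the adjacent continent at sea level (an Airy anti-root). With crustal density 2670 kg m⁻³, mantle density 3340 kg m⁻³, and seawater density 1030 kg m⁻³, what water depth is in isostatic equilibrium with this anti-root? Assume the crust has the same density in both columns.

Replacing a thickness d of crust by seawater at the top must be balanced by replacing crust with mantle at the base: d (ρ_c − ρ_w) = a (ρ_m − ρ_c).
d = a (ρ_m − ρ_c)/(ρ_c − ρ_w) = 9.69 km × 670/1640 = 3.96 km.

3.96 km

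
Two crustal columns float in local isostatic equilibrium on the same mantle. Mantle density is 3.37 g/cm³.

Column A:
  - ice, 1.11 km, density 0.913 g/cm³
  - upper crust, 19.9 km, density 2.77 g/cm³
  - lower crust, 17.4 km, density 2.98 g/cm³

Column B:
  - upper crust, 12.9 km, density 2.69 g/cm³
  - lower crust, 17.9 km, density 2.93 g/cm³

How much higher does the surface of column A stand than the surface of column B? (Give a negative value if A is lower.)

1.43 km

For any compensation level in the mantle, the mantle terms cancel and isostasy reduces to e = (Σt_A − Σt_B) − (Σ(ρt)_A − Σ(ρt)_B) / ρ_m.
Σt_A = 38.41 km; Σt_B = 30.8 km; Σ(ρt)_A = 107.98843; Σ(ρt)_B = 87.148 (in km·g/cm³).
e = (38.41 − 30.8) − (107.98843 − 87.148) / 3.37 = 1.43 km.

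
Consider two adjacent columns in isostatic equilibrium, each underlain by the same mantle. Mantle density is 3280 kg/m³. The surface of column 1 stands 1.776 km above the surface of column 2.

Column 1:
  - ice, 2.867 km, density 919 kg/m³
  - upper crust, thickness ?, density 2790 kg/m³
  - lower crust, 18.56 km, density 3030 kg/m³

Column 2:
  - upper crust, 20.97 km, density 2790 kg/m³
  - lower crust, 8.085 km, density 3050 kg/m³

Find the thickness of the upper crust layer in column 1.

13.4 km

Take the compensation level at the base of the deeper column (depth z_c below the surface of column 1) and equate Σ ρ_i t_i down to z_c; mantle fills any gap and the z_c terms cancel.
Column 1: 2.867×919 + x×2790 + 18.56×3030 + (z_c − 21.427 − x)×3280
Column 2: 1.776×0 + 20.97×2790 + 8.085×3050 + (z_c − 1.776 − 29.055)×3280
The z_c×3280 term appears on both sides and cancels. Collect the known terms of each column as K = Σ(ρt)_known − 3280 × (depth of known layers): K_1 = 58871.573 − 3280×21.427 = −11408.987; K_2 = 83165.55 − 3280×(1.776 + 29.055) = −17960.13.
Balance: K_1 − x×(3280 − 2790) = K_2, so x = (K_1 − K_2)/(3280 − 2790) = 6551.14/490 = 13.4 km.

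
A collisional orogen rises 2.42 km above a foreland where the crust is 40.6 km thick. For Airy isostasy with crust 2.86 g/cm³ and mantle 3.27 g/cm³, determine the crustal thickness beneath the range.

59.9 km

Root depth r = h ρ_c / (ρ_m − ρ_c) = 2.42 km × 2.86 / 0.41 = 16.88 km.
Total thickness = T + h + r = 40.6 km + 2.42 km + 16.88 km = 59.9 km.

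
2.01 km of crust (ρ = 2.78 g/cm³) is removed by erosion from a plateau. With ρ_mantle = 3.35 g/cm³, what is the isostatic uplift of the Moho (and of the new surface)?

1.67 km

Unloading: uplift u = e ρ_c/ρ_m = 2.01 km × 2.78/3.35 = 1.67 km.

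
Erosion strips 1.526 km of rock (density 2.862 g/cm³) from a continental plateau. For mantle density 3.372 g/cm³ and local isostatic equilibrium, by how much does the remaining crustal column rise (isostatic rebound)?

Unloading: uplift u = e ρ_c/ρ_m = 1.526 km × 2.862/3.372 = 1.3 km.

1.3 km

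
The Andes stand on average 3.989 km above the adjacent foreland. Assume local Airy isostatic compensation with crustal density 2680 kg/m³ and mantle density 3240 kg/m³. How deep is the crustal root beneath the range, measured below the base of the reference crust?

By Archimedes' principle applied to the lithosphere: the weight of the topography is balanced by the buoyancy of the root, ρ_c h = (ρ_m − ρ_c) r.
r = h · ρ_c / (ρ_m − ρ_c) = 3.989 km × 2680 / (3240 − 2680) = 19.1 km.

19.1 km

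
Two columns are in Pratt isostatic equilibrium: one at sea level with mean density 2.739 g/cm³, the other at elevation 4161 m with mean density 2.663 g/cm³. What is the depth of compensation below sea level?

ρ_ref D = ρ (D + h) → D (ρ_ref − ρ) = ρ h.
D = ρ h/(ρ_ref − ρ) = 2.663 × 4161 m/(2.739 − 2.663) = 146000 m.

146000 m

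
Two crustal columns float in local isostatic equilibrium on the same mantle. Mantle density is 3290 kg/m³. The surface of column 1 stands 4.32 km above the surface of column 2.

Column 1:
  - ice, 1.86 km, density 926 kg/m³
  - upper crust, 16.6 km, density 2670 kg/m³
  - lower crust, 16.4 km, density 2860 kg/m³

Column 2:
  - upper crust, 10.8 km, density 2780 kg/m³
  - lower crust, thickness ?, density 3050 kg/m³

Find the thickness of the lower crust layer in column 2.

8.42 km

Take the compensation level at the base of the deeper column (depth z_c below the surface of column 1) and equate Σ ρ_i t_i down to z_c; mantle fills any gap and the z_c terms cancel.
Column 1: 1.86×926 + 16.6×2670 + 16.4×2860 + (z_c − 34.86)×3290
Column 2: 4.32×0 + 10.8×2780 + x×3050 + (z_c − 4.32 − 10.8 − x)×3290
The z_c×3290 term appears on both sides and cancels. Collect the known terms of each column as K = Σ(ρt)_known − 3290 × (depth of known layers): K_1 = 92948.36 − 3290×34.86 = −21741.04; K_2 = 30024 − 3290×(4.32 + 10.8) = −19720.8.
Balance: K_1 = K_2 − x×(3290 − 3050), so x = (K_2 − K_1)/(3290 − 3050) = 2020.24/240 = 8.42 km.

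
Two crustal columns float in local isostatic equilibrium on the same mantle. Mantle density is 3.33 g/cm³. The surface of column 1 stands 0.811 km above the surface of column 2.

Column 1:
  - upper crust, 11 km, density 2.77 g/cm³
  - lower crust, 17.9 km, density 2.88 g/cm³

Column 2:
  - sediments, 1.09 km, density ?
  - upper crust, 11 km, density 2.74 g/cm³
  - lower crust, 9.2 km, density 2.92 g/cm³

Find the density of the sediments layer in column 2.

2.18 g/cm³

Take the compensation level at the base of the deeper column (depth z_c below the surface of column 1) and equate Σ ρ_i t_i down to z_c; mantle fills any gap and the z_c terms cancel.
Column 1: 11×2.77 + 17.9×2.88 + (z_c − 28.9)×3.33
Column 2: 0.811×0 + 1.09×ρ + 11×2.74 + 9.2×2.92 + (z_c − 0.811 − 21.29)×3.33
The z_c×3.33 term appears on both sides and cancels. Collect the known terms of each column as K = Σ(ρt)_known − 3.33 × (depth of known layers): K_1 = 82.022 − 3.33×28.9 = −14.215; K_2 = 57.004 − 3.33×(0.811 + 21.29) = −16.59233.
Balance: K_1 = K_2 + 1.09×ρ, so ρ = (K_1 − K_2)/1.09 = 2.37733/1.09 = 2.18 g/cm³.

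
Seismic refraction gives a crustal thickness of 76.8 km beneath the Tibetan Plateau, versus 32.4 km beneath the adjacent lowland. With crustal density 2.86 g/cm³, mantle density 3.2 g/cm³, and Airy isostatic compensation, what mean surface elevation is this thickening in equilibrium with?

Excess crust Δ = 76.8 km − 32.4 km = 44.4 km, split between elevation h and root r with h + r = Δ.
Airy balance ρ_c h = (ρ_m − ρ_c) r gives r = h ρ_c/(ρ_m − ρ_c), so h (1 + ρ_c/(ρ_m − ρ_c)) = Δ, i.e. h = Δ (ρ_m − ρ_c)/ρ_m.
h = 44.4 km × 0.34/3.2 = 4.72 km.

4.72 km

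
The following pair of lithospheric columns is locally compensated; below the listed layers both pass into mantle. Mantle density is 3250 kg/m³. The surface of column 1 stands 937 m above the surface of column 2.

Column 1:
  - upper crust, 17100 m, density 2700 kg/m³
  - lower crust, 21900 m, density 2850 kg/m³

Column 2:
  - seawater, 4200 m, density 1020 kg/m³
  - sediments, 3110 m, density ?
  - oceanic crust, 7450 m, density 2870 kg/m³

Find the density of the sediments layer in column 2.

2310 kg/m³

Take the compensation level at the base of the deeper column (depth z_c below the surface of column 1) and equate Σ ρ_i t_i down to z_c; mantle fills any gap and the z_c terms cancel.
Column 1: 17100×2700 + 21900×2850 + (z_c − 39000)×3250
Column 2: 937×0 + 4200×1020 + 3110×ρ + 7450×2870 + (z_c − 937 − 14760)×3250
The z_c×3250 term appears on both sides and cancels. Collect the known terms of each column as K = Σ(ρt)_known − 3250 × (depth of known layers): K_1 = 108585000 − 3250×39000 = −18165000; K_2 = 25665500 − 3250×(937 + 14760) = −25349750.
Balance: K_1 = K_2 + 3110×ρ, so ρ = (K_1 − K_2)/3110 = 7184750/3110 = 2310 kg/m³.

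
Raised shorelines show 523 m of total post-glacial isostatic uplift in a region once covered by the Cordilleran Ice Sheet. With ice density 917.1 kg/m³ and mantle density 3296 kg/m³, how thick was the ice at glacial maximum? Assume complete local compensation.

u = t ρ_ice/ρ_m → t = u ρ_m/ρ_ice = 523 m × 3296/917.1 = 1880 m.

1880 m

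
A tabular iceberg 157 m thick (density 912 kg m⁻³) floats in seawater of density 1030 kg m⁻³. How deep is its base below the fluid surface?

139 m

Draft d = t ρ_obj/ρ_fluid = 157 m × 912/1030 = 139 m.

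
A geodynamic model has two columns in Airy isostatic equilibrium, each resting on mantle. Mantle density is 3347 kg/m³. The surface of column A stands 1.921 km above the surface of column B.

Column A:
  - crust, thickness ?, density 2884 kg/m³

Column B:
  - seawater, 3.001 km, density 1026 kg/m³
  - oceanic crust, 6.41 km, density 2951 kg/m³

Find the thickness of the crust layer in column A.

Take the compensation level at the base of the deeper column (depth z_c below the surface of column A) and equate Σ ρ_i t_i down to z_c; mantle fills any gap and the z_c terms cancel.
Column A: x×2884 + (z_c − 0 − x)×3347
Column B: 1.921×0 + 3.001×1026 + 6.41×2951 + (z_c − 1.921 − 9.411)×3347
The z_c×3347 term appears on both sides and cancels. Collect the known terms of each column as K = Σ(ρt)_known − 3347 × (depth of known layers): K_A = 0 − 3347×0 = 0; K_B = 21994.936 − 3347×(1.921 + 9.411) = −15933.268.
Balance: K_A − x×(3347 − 2884) = K_B, so x = (K_A − K_B)/(3347 − 2884) = 15933.3/463 = 34.4 km.

34.4 km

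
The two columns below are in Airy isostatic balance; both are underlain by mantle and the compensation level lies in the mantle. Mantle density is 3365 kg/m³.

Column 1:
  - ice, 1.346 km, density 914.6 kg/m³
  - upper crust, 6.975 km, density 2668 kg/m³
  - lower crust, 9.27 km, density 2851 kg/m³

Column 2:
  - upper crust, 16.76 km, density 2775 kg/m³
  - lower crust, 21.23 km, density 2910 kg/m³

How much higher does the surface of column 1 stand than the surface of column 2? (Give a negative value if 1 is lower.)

For any compensation level in the mantle, the mantle terms cancel and isostasy reduces to e = (Σt_1 − Σt_2) − (Σ(ρt)_1 − Σ(ρt)_2) / ρ_m.
Σt_1 = 17.591 km; Σt_2 = 37.99 km; Σ(ρt)_1 = 46269.1216; Σ(ρt)_2 = 108288.3 (in km·kg/m³).
e = (17.591 − 37.99) − (46269.1216 − 108288.3) / 3365 = −1.97 km.

−1.97 km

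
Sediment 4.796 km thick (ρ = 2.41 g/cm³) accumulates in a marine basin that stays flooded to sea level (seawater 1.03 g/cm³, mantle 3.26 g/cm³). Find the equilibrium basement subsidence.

2.97 km

Submarine loading: the sediment displaces seawater, and the subsidence is in turn flooded, so s (ρ_m − ρ_w) = t (ρ_sed − ρ_w).
s = 4.796 km × (2.41 − 1.03) / (3.26 − 1.03) = 2.97 km.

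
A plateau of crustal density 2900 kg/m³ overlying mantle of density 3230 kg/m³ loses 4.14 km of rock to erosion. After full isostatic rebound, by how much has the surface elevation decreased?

0.423 km

Rebound u = e ρ_c/ρ_m = 4.14 km × 2900/3230 = 3.717 km.
Net surface drop = e − u = 4.14 km − 3.717 km = e (ρ_m − ρ_c)/ρ_m = 0.423 km.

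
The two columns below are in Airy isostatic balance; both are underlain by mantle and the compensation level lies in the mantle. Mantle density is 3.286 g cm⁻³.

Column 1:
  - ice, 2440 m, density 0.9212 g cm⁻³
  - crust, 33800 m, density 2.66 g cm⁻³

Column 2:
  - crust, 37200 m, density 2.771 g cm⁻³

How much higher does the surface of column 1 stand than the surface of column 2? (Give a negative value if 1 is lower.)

2360 m

For any compensation level in the mantle, the mantle terms cancel and isostasy reduces to e = (Σt_1 − Σt_2) − (Σ(ρt)_1 − Σ(ρt)_2) / ρ_m.
Σt_1 = 36240 m; Σt_2 = 37200 m; Σ(ρt)_1 = 92155.728; Σ(ρt)_2 = 103081.2 (in m·g cm⁻³).
e = (36240 − 37200) − (92155.728 − 103081.2) / 3.286 = 2360 m.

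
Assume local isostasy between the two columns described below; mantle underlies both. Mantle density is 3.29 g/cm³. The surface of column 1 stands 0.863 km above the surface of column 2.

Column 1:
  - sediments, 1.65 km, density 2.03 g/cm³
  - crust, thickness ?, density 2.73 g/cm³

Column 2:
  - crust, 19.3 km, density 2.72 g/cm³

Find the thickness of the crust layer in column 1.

21 km

Take the compensation level at the base of the deeper column (depth z_c below the surface of column 1) and equate Σ ρ_i t_i down to z_c; mantle fills any gap and the z_c terms cancel.
Column 1: 1.65×2.03 + x×2.73 + (z_c − 1.65 − x)×3.29
Column 2: 0.863×0 + 19.3×2.72 + (z_c − 0.863 − 19.3)×3.29
The z_c×3.29 term appears on both sides and cancels. Collect the known terms of each column as K = Σ(ρt)_known − 3.29 × (depth of known layers): K_1 = 3.3495 − 3.29×1.65 = −2.079; K_2 = 52.496 − 3.29×(0.863 + 19.3) = −13.84027.
Balance: K_1 − x×(3.29 − 2.73) = K_2, so x = (K_1 − K_2)/(3.29 − 2.73) = 11.7613/0.56 = 21 km.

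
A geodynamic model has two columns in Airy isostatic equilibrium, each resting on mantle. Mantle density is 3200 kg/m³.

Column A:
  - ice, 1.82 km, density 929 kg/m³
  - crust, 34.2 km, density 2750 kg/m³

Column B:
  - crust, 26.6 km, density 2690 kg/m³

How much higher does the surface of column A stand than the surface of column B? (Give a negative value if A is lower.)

1.86 km

For any compensation level in the mantle, the mantle terms cancel and isostasy reduces to e = (Σt_A − Σt_B) − (Σ(ρt)_A − Σ(ρt)_B) / ρ_m.
Σt_A = 36.02 km; Σt_B = 26.6 km; Σ(ρt)_A = 95740.78; Σ(ρt)_B = 71554 (in km·kg/m³).
e = (36.02 − 26.6) − (95740.78 − 71554) / 3200 = 1.86 km.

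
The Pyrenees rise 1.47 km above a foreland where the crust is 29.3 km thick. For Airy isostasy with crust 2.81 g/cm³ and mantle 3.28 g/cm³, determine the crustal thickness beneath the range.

Root depth r = h ρ_c / (ρ_m − ρ_c) = 1.47 km × 2.81 / 0.47 = 8.789 km.
Total thickness = T + h + r = 29.3 km + 1.47 km + 8.789 km = 39.6 km.

39.6 km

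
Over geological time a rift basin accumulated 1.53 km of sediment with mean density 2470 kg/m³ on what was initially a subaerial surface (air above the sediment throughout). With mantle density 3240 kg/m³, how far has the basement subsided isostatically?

Subaerial load: s = t ρ_sed / ρ_m = 1.53 km × 2470/3240 = 1.17 km.

1.17 km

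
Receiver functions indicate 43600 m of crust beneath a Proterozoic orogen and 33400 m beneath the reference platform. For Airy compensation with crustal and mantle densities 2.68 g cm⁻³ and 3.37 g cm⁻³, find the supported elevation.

Excess crust Δ = 43600 m − 33400 m = 10200 m, split between elevation h and root r with h + r = Δ.
Airy balance ρ_c h = (ρ_m − ρ_c) r gives r = h ρ_c/(ρ_m − ρ_c), so h (1 + ρ_c/(ρ_m − ρ_c)) = Δ, i.e. h = Δ (ρ_m − ρ_c)/ρ_m.
h = 10200 m × 0.69/3.37 = 2090 m.

2090 m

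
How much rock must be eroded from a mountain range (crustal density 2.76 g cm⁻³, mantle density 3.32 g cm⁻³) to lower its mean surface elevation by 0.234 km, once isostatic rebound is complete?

Net drop Δ = e − u = e − e ρ_c/ρ_m = e (ρ_m − ρ_c)/ρ_m.
e = Δ ρ_m/(ρ_m − ρ_c) = 0.234 km × 3.32/0.56 = 1.39 km.

1.39 km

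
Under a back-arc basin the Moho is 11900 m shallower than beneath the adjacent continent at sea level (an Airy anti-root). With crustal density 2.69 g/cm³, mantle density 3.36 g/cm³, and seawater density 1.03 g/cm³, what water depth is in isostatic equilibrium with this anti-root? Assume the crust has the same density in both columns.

Replacing a thickness d of crust by seawater at the top must be balanced by replacing crust with mantle at the base: d (ρ_c − ρ_w) = a (ρ_m − ρ_c).
d = a (ρ_m − ρ_c)/(ρ_c − ρ_w) = 11900 m × 0.67/1.66 = 4800 m.

4800 m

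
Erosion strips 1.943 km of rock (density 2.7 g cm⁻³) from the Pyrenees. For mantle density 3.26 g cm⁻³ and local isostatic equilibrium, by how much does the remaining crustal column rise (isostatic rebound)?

Unloading: uplift u = e ρ_c/ρ_m = 1.943 km × 2.7/3.26 = 1.61 km.

1.61 km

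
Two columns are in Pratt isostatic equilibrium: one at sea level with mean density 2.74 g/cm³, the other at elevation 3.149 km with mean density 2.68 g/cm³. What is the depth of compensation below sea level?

141 km

ρ_ref D = ρ (D + h) → D (ρ_ref − ρ) = ρ h.
D = ρ h/(ρ_ref − ρ) = 2.68 × 3.149 km/(2.74 − 2.68) = 141 km.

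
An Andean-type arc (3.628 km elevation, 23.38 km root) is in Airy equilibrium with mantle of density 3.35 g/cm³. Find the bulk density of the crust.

2.9 g/cm³

ρ_c h = (ρ_m − ρ_c) r → ρ_c (h + r) = ρ_m r → ρ_c = ρ_m r / (h + r).
ρ_c = 3.35 × 23.38 km / (3.628 km + 23.38 km) = 2.9 g/cm³.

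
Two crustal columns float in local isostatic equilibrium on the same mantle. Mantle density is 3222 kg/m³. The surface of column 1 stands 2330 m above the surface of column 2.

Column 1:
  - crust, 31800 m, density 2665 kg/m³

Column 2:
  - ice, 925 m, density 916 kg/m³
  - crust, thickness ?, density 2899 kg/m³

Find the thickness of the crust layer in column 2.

25000 m

Take the compensation level at the base of the deeper column (depth z_c below the surface of column 1) and equate Σ ρ_i t_i down to z_c; mantle fills any gap and the z_c terms cancel.
Column 1: 31800×2665 + (z_c − 31800)×3222
Column 2: 2330×0 + 925×916 + x×2899 + (z_c − 2330 − 925 − x)×3222
The z_c×3222 term appears on both sides and cancels. Collect the known terms of each column as K = Σ(ρt)_known − 3222 × (depth of known layers): K_1 = 84747000 − 3222×31800 = −17712600; K_2 = 847300 − 3222×(2330 + 925) = −9640310.
Balance: K_1 = K_2 − x×(3222 − 2899), so x = (K_2 − K_1)/(3222 − 2899) = 8072290/323 = 25000 m.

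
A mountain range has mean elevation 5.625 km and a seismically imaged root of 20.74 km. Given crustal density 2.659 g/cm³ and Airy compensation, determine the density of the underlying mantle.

Airy balance: ρ_c h = (ρ_m − ρ_c) r → ρ_m = ρ_c (1 + h/r).
ρ_m = 2.659 × (1 + 5.625 km/20.74 km) = 3.38 g/cm³.

3.38 g/cm³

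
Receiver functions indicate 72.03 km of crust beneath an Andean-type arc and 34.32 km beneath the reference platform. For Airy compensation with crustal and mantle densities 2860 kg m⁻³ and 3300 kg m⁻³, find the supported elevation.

5.03 km

Excess crust Δ = 72.03 km − 34.32 km = 37.71 km, split between elevation h and root r with h + r = Δ.
Airy balance ρ_c h = (ρ_m − ρ_c) r gives r = h ρ_c/(ρ_m − ρ_c), so h (1 + ρ_c/(ρ_m − ρ_c)) = Δ, i.e. h = Δ (ρ_m − ρ_c)/ρ_m.
h = 37.71 km × 440/3300 = 5.03 km.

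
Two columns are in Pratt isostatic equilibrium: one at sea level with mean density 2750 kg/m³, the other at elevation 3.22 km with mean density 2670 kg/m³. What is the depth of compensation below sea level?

ρ_ref D = ρ (D + h) → D (ρ_ref − ρ) = ρ h.
D = ρ h/(ρ_ref − ρ) = 2670 × 3.22 km/(2750 − 2670) = 107 km.

107 km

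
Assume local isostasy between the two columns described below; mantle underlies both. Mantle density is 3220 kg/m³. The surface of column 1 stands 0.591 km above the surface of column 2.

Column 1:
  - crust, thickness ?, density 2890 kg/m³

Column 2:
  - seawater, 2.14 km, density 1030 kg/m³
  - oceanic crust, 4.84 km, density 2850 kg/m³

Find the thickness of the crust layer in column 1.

25.4 km

Take the compensation level at the base of the deeper column (depth z_c below the surface of column 1) and equate Σ ρ_i t_i down to z_c; mantle fills any gap and the z_c terms cancel.
Column 1: x×2890 + (z_c − 0 − x)×3220
Column 2: 0.591×0 + 2.14×1030 + 4.84×2850 + (z_c − 0.591 − 6.98)×3220
The z_c×3220 term appears on both sides and cancels. Collect the known terms of each column as K = Σ(ρt)_known − 3220 × (depth of known layers): K_1 = 0 − 3220×0 = 0; K_2 = 15998.2 − 3220×(0.591 + 6.98) = −8380.42.
Balance: K_1 − x×(3220 − 2890) = K_2, so x = (K_1 − K_2)/(3220 − 2890) = 8380.42/330 = 25.4 km.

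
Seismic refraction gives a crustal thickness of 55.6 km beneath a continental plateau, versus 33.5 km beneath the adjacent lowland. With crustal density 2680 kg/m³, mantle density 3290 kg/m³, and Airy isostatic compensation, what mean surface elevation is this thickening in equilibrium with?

Excess crust Δ = 55.6 km − 33.5 km = 22.1 km, split between elevation h and root r with h + r = Δ.
Airy balance ρ_c h = (ρ_m − ρ_c) r gives r = h ρ_c/(ρ_m − ρ_c), so h (1 + ρ_c/(ρ_m − ρ_c)) = Δ, i.e. h = Δ (ρ_m − ρ_c)/ρ_m.
h = 22.1 km × 610/3290 = 4.1 km.

4.1 km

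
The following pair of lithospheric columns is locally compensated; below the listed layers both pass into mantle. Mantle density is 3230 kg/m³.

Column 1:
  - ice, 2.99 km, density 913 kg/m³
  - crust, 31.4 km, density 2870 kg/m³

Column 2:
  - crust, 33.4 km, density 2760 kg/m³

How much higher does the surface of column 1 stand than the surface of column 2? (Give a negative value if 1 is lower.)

0.784 km

For any compensation level in the mantle, the mantle terms cancel and isostasy reduces to e = (Σt_1 − Σt_2) − (Σ(ρt)_1 − Σ(ρt)_2) / ρ_m.
Σt_1 = 34.39 km; Σt_2 = 33.4 km; Σ(ρt)_1 = 92847.87; Σ(ρt)_2 = 92184 (in km·kg/m³).
e = (34.39 − 33.4) − (92847.87 − 92184) / 3230 = 0.784 km.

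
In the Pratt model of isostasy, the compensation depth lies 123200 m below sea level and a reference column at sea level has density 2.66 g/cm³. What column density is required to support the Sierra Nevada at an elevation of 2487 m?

Pratt balance: ρ_ref D = ρ (D + h).
ρ = ρ_ref D/(D + h) = 2.66 × 123200 m/(123200 m + 2487 m) = 2.61 g/cm³.

2.61 g/cm³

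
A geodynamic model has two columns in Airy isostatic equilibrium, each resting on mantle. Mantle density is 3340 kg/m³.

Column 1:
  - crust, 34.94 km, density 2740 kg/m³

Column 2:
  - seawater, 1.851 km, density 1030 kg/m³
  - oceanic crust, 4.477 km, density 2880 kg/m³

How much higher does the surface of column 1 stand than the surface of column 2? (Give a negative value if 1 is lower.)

For any compensation level in the mantle, the mantle terms cancel and isostasy reduces to e = (Σt_1 − Σt_2) − (Σ(ρt)_1 − Σ(ρt)_2) / ρ_m.
Σt_1 = 34.94 km; Σt_2 = 6.328 km; Σ(ρt)_1 = 95735.6; Σ(ρt)_2 = 14800.29 (in km·kg/m³).
e = (34.94 − 6.328) − (95735.6 − 14800.29) / 3340 = 4.38 km.

4.38 km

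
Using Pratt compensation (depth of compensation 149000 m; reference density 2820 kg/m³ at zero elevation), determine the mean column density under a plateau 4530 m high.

2740 kg/m³

Pratt balance: ρ_ref D = ρ (D + h).
ρ = ρ_ref D/(D + h) = 2820 × 149000 m/(149000 m + 4530 m) = 2740 kg/m³.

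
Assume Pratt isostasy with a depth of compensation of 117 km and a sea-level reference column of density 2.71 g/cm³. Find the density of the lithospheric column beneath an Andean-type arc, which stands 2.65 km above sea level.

Pratt balance: ρ_ref D = ρ (D + h).
ρ = ρ_ref D/(D + h) = 2.71 × 117 km/(117 km + 2.65 km) = 2.65 g/cm³.

2.65 g/cm³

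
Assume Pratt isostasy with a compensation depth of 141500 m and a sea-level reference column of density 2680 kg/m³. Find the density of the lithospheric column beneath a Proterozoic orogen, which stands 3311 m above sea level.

2620 kg/m³

Pratt balance: ρ_ref D = ρ (D + h).
ρ = ρ_ref D/(D + h) = 2680 × 141500 m/(141500 m + 3311 m) = 2620 kg/m³.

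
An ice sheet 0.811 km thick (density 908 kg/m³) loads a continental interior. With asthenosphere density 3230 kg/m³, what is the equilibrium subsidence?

For local isostatic compensation: the ice load ρ_ice t is balanced by mantle displaced below, ρ_m s.
s = t ρ_ice / ρ_m = 0.811 km × 908/3230 = 0.228 km.

0.228 km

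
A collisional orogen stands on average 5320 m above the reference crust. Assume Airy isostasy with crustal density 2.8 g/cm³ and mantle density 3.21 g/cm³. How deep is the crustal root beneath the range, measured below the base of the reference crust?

36300 m

Isostatic balance requires: the weight of the topography is balanced by the buoyancy of the root, ρ_c h = (ρ_m − ρ_c) r.
r = h · ρ_c / (ρ_m − ρ_c) = 5320 m × 2.8 / (3.21 − 2.8) = 36300 m.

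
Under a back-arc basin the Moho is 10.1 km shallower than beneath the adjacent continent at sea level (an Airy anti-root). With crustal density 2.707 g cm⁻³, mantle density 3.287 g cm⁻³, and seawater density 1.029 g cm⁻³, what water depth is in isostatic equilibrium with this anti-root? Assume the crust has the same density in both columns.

Replacing a thickness d of crust by seawater at the top must be balanced by replacing crust with mantle at the base: d (ρ_c − ρ_w) = a (ρ_m − ρ_c).
d = a (ρ_m − ρ_c)/(ρ_c − ρ_w) = 10.1 km × 0.58/1.678 = 3.49 km.

3.49 km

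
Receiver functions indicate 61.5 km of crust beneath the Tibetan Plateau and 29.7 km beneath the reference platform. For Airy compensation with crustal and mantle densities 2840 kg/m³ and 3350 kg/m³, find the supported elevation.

4.84 km

Excess crust Δ = 61.5 km − 29.7 km = 31.8 km, split between elevation h and root r with h + r = Δ.
Airy balance ρ_c h = (ρ_m − ρ_c) r gives r = h ρ_c/(ρ_m − ρ_c), so h (1 + ρ_c/(ρ_m − ρ_c)) = Δ, i.e. h = Δ (ρ_m − ρ_c)/ρ_m.
h = 31.8 km × 510/3350 = 4.84 km.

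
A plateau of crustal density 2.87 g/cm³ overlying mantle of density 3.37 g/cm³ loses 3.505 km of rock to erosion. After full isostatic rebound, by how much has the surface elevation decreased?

0.52 km

Rebound u = e ρ_c/ρ_m = 3.505 km × 2.87/3.37 = 2.985 km.
Net surface drop = e − u = 3.505 km − 2.985 km = e (ρ_m − ρ_c)/ρ_m = 0.52 km.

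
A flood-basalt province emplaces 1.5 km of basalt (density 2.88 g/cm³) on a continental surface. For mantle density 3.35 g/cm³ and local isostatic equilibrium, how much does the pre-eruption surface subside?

Subaerial loading: s = t ρ_load / ρ_m.
s = 1.5 km × 2.88/3.35 = 1.29 km.

1.29 km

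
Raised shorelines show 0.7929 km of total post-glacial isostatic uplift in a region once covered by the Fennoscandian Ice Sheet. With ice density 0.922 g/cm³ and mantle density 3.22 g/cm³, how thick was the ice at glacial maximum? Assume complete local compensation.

2.77 km

u = t ρ_ice/ρ_m → t = u ρ_m/ρ_ice = 0.7929 km × 3.22/0.922 = 2.77 km.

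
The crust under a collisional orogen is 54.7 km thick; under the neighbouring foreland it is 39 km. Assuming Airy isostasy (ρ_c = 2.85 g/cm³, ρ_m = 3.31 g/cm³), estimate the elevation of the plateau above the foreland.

2.18 km

Excess crust Δ = 54.7 km − 39 km = 15.7 km, split between elevation h and root r with h + r = Δ.
Airy balance ρ_c h = (ρ_m − ρ_c) r gives r = h ρ_c/(ρ_m − ρ_c), so h (1 + ρ_c/(ρ_m − ρ_c)) = Δ, i.e. h = Δ (ρ_m − ρ_c)/ρ_m.
h = 15.7 km × 0.46/3.31 = 2.18 km.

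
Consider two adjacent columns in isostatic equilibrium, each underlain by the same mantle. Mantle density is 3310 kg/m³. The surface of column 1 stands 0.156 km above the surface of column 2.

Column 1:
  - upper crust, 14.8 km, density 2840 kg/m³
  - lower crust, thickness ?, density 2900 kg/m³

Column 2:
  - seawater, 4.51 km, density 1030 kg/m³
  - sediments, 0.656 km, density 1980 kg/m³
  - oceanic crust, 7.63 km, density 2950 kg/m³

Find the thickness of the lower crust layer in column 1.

Take the compensation level at the base of the deeper column (depth z_c below the surface of column 1) and equate Σ ρ_i t_i down to z_c; mantle fills any gap and the z_c terms cancel.
Column 1: 14.8×2840 + x×2900 + (z_c − 14.8 − x)×3310
Column 2: 0.156×0 + 4.51×1030 + 0.656×1980 + 7.63×2950 + (z_c − 0.156 − 12.796)×3310
The z_c×3310 term appears on both sides and cancels. Collect the known terms of each column as K = Σ(ρt)_known − 3310 × (depth of known layers): K_1 = 42032 − 3310×14.8 = −6956; K_2 = 28452.68 − 3310×(0.156 + 12.796) = −14418.44.
Balance: K_1 − x×(3310 − 2900) = K_2, so x = (K_1 − K_2)/(3310 − 2900) = 7462.44/410 = 18.2 km.

18.2 km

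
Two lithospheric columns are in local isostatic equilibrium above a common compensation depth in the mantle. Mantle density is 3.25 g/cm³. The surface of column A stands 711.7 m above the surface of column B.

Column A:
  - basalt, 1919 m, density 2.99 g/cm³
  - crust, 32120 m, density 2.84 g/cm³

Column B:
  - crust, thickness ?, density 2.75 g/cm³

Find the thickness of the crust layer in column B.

Take the compensation level at the base of the deeper column (depth z_c below the surface of column A) and equate Σ ρ_i t_i down to z_c; mantle fills any gap and the z_c terms cancel.
Column A: 1919×2.99 + 32120×2.84 + (z_c − 34039)×3.25
Column B: 711.7×0 + x×2.75 + (z_c − 711.7 − 0 − x)×3.25
The z_c×3.25 term appears on both sides and cancels. Collect the known terms of each column as K = Σ(ρt)_known − 3.25 × (depth of known layers): K_A = 96958.61 − 3.25×34039 = −13668.14; K_B = 0 − 3.25×(711.7 + 0) = −2313.025.
Balance: K_A = K_B − x×(3.25 − 2.75), so x = (K_B − K_A)/(3.25 − 2.75) = 11355.1/0.5 = 22700 m.

22700 m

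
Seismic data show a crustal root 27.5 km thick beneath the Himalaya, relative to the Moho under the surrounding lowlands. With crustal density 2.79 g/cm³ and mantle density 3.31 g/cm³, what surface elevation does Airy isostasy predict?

5.13 km

By Archimedes' principle applied to the lithosphere: ρ_c h = (ρ_m − ρ_c) r.
h = r (ρ_m − ρ_c) / ρ_c = 27.5 km × (3.31 − 2.79) / 2.79 = 5.13 km.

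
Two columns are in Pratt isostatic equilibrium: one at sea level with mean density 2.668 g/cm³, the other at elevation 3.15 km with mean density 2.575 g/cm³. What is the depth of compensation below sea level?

87.2 km

ρ_ref D = ρ (D + h) → D (ρ_ref − ρ) = ρ h.
D = ρ h/(ρ_ref − ρ) = 2.575 × 3.15 km/(2.668 − 2.575) = 87.2 km.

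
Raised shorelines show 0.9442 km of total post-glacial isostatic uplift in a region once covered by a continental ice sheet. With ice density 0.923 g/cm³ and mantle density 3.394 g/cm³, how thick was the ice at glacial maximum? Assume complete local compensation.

3.47 km

u = t ρ_ice/ρ_m → t = u ρ_m/ρ_ice = 0.9442 km × 3.394/0.923 = 3.47 km.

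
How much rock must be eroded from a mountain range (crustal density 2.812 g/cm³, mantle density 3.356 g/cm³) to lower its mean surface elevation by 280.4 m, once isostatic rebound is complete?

Net drop Δ = e − u = e − e ρ_c/ρ_m = e (ρ_m − ρ_c)/ρ_m.
e = Δ ρ_m/(ρ_m − ρ_c) = 280.4 m × 3.356/0.544 = 1730 m.

1730 m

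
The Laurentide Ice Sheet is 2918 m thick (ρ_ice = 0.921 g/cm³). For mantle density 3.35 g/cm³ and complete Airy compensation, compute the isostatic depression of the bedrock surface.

Equating mass per unit area of the two columns: the ice load ρ_ice t is balanced by mantle displaced below, ρ_m s.
s = t ρ_ice / ρ_m = 2918 m × 0.921/3.35 = 802 m.

802 m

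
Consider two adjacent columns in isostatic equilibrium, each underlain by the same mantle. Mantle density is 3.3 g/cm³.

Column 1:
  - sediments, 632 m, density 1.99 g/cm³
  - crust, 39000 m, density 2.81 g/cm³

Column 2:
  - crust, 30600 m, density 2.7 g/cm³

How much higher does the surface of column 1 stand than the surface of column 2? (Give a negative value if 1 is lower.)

478 m

For any compensation level in the mantle, the mantle terms cancel and isostasy reduces to e = (Σt_1 − Σt_2) − (Σ(ρt)_1 − Σ(ρt)_2) / ρ_m.
Σt_1 = 39632 m; Σt_2 = 30600 m; Σ(ρt)_1 = 110847.68; Σ(ρt)_2 = 82620 (in m·g/cm³).
e = (39632 − 30600) − (110847.68 − 82620) / 3.3 = 478 m.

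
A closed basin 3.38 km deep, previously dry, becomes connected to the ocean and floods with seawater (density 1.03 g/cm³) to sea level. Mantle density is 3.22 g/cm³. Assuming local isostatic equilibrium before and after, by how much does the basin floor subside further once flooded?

1.59 km

After flooding the water column is d + s deep. Its weight must equal the weight of mantle displaced by the extra subsidence s: (d + s) ρ_w = s ρ_m.
s = d ρ_w / (ρ_m − ρ_w) = 3.38 km × 1.03/(3.22 − 1.03) = 1.59 km.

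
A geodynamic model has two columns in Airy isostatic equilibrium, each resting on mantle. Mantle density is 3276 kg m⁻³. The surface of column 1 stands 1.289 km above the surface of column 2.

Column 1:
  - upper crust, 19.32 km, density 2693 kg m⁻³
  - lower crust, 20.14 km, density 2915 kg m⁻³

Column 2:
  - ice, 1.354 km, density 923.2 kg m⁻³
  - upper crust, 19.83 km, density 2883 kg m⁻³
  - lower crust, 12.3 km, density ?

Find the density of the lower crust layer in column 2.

Take the compensation level at the base of the deeper column (depth z_c below the surface of column 1) and equate Σ ρ_i t_i down to z_c; mantle fills any gap and the z_c terms cancel.
Column 1: 19.32×2693 + 20.14×2915 + (z_c − 39.46)×3276
Column 2: 1.289×0 + 1.354×923.2 + 19.83×2883 + 12.3×ρ + (z_c − 1.289 − 33.484)×3276
The z_c×3276 term appears on both sides and cancels. Collect the known terms of each column as K = Σ(ρt)_known − 3276 × (depth of known layers): K_1 = 110736.86 − 3276×39.46 = −18534.1; K_2 = 58419.9028 − 3276×(1.289 + 33.484) = −55496.4452.
Balance: K_1 = K_2 + 12.3×ρ, so ρ = (K_1 − K_2)/12.3 = 36962.3/12.3 = 3010 kg m⁻³.

3010 kg m⁻³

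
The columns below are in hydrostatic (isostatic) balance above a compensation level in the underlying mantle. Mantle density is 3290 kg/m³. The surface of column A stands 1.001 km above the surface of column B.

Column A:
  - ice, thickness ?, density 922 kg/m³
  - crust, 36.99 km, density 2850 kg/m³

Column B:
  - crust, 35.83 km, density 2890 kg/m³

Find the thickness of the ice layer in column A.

0.57 km

Take the compensation level at the base of the deeper column (depth z_c below the surface of column A) and equate Σ ρ_i t_i down to z_c; mantle fills any gap and the z_c terms cancel.
Column A: x×922 + 36.99×2850 + (z_c − 36.99 − x)×3290
Column B: 1.001×0 + 35.83×2890 + (z_c − 1.001 − 35.83)×3290
The z_c×3290 term appears on both sides and cancels. Collect the known terms of each column as K = Σ(ρt)_known − 3290 × (depth of known layers): K_A = 105421.5 − 3290×36.99 = −16275.6; K_B = 103548.7 − 3290×(1.001 + 35.83) = −17625.29.
Balance: K_A − x×(3290 − 922) = K_B, so x = (K_A − K_B)/(3290 − 922) = 1349.69/2368 = 0.57 km.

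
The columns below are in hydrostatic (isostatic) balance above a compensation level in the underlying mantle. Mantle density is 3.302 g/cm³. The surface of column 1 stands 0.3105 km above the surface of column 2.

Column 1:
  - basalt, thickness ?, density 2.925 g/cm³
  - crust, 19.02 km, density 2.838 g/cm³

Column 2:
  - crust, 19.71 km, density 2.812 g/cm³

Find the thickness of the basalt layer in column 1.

4.93 km

Take the compensation level at the base of the deeper column (depth z_c below the surface of column 1) and equate Σ ρ_i t_i down to z_c; mantle fills any gap and the z_c terms cancel.
Column 1: x×2.925 + 19.02×2.838 + (z_c − 19.02 − x)×3.302
Column 2: 0.3105×0 + 19.71×2.812 + (z_c − 0.3105 − 19.71)×3.302
The z_c×3.302 term appears on both sides and cancels. Collect the known terms of each column as K = Σ(ρt)_known − 3.302 × (depth of known layers): K_1 = 53.97876 − 3.302×19.02 = −8.82528; K_2 = 55.42452 − 3.302×(0.3105 + 19.71) = −10.683171.
Balance: K_1 − x×(3.302 − 2.925) = K_2, so x = (K_1 − K_2)/(3.302 − 2.925) = 1.85789/0.377 = 4.93 km.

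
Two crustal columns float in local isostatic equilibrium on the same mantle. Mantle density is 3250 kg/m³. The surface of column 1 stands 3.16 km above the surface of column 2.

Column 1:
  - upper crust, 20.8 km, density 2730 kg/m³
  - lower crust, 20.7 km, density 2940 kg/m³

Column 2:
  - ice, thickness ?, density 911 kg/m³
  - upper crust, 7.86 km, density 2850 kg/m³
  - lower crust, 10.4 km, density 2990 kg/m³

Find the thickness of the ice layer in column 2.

Take the compensation level at the base of the deeper column (depth z_c below the surface of column 1) and equate Σ ρ_i t_i down to z_c; mantle fills any gap and the z_c terms cancel.
Column 1: 20.8×2730 + 20.7×2940 + (z_c − 41.5)×3250
Column 2: 3.16×0 + x×911 + 7.86×2850 + 10.4×2990 + (z_c − 3.16 − 18.26 − x)×3250
The z_c×3250 term appears on both sides and cancels. Collect the known terms of each column as K = Σ(ρt)_known − 3250 × (depth of known layers): K_1 = 117642 − 3250×41.5 = −17233; K_2 = 53497 − 3250×(3.16 + 18.26) = −16118.
Balance: K_1 = K_2 − x×(3250 − 911), so x = (K_2 − K_1)/(3250 − 911) = 1115/2339 = 0.477 km.

0.477 km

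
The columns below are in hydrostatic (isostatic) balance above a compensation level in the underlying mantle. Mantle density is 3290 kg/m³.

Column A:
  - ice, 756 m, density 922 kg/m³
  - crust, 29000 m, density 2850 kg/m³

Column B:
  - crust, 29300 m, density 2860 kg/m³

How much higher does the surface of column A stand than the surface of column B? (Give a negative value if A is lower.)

593 m

For any compensation level in the mantle, the mantle terms cancel and isostasy reduces to e = (Σt_A − Σt_B) − (Σ(ρt)_A − Σ(ρt)_B) / ρ_m.
Σt_A = 29756 m; Σt_B = 29300 m; Σ(ρt)_A = 83347032; Σ(ρt)_B = 83798000 (in m·kg/m³).
e = (29756 − 29300) − (83347032 − 83798000) / 3290 = 593 m.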